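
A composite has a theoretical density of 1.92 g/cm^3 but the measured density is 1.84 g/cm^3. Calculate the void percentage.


Void% = (rho_theo - rho_actual)/rho_theo * 100 = (1.92 - 1.84)/1.92 * 100 = 4.17%

4.17%


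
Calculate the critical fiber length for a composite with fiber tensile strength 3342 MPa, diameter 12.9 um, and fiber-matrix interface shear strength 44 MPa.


Lc = sigma_f * d / (2 * tau_i) = 3342 * 12.9 / (2 * 44) = 489.9 um

489.9 um


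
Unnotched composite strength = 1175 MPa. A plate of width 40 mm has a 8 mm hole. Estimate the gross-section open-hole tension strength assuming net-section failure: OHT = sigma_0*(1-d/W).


OHT = sigma_0*(1-d/W) = 1175*(1-8/40) = 940.0 MPa

940.0 MPa


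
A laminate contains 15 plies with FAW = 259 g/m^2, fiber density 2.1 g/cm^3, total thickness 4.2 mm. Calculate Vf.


Vf = n * FAW / (rho_f * h * 1000) = 15 * 259 / (2.1 * 4.2 * 1000) = 0.4405

0.4405


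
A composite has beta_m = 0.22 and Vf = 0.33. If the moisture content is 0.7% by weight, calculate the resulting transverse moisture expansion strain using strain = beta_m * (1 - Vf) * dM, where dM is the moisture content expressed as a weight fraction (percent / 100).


dM = 0.7/100 = 0.007
strain = beta_m * (1-Vf) * dM = 0.22 * 0.67 * 0.007 = 0.0010318

0.0010318


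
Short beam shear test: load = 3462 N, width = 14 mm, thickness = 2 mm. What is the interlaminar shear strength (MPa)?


ILSS = 3F/(4bh) = 3*3462/(4*14*2) = 92.73 MPa

92.73 MPa


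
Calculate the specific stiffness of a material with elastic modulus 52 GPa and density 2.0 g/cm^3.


Specific stiffness = E/rho = 52/2.0 = 26.0 GPa/(g/cm^3)

26.0 GPa/(g/cm^3)


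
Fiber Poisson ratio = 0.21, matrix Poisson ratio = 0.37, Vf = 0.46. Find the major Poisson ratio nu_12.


nu_12 = nu_f*Vf + nu_m*(1-Vf) = 0.21*0.46 + 0.37*0.54 = 0.2964

0.2964


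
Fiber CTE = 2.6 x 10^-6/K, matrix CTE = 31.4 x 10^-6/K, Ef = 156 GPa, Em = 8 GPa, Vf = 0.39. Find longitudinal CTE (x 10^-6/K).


E1 = Ef*Vf + Em*(1-Vf) = 65.72
alpha_1 = (alpha_f*Ef*Vf + alpha_m*Em*(1-Vf))/E1 = 4.74 x 10^-6/K

4.74 x 10^-6/K


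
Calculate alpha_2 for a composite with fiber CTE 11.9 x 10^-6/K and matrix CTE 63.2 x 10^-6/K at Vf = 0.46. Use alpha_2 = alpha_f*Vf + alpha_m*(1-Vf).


alpha_2 = alpha_f*Vf + alpha_m*(1-Vf) = 11.9*0.46 + 63.2*0.54 = 39.6 x 10^-6/K

39.6 x 10^-6/K


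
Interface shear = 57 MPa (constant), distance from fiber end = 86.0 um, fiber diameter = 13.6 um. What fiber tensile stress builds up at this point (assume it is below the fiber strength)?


Force balance: sigma_f * (pi*d^2/4) = tau * (pi*d) * x  ->  sigma_f = 4 * tau * x / d
sigma_f = 4 * 57 * 86.0 / 13.6 = 1441.8 MPa

1441.8 MPa


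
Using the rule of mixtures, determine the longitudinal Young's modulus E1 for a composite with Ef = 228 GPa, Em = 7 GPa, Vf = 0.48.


E1 = Ef*Vf + Em*(1-Vf) = 228*0.48 + 7*0.52 = 113.08 GPa

113.08 GPa


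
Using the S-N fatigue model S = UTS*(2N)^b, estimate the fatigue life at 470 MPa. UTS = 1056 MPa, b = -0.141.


N = 0.5 * (S/UTS)^(1/b) = 0.5 * (470/1056)^(1/-0.141) = 155.7207 cycles

155.7207 cycles


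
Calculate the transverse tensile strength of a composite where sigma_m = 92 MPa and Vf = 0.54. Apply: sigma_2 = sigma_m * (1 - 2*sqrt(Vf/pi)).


factor = 1 - 2*sqrt(0.54/pi) = 0.1708
sigma_2 = 92 * 0.1708 = 15.71 MPa

15.71 MPa


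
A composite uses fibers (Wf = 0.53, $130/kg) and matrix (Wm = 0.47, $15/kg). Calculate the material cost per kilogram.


Cost = cost_f*Wf + cost_m*Wm = 130*0.53 + 15*0.47 = $75.95/kg

$75.95/kg


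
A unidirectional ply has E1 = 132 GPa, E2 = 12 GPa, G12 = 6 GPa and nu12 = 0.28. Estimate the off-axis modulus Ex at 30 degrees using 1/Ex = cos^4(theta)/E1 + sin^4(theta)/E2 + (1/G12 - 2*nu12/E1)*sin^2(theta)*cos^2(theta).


cos^4(30) = 0.5625, sin^4(30) = 0.0625, sin^2(30)*cos^2(30) = 0.1875
1/G12 - 2*nu12/E1 = 1/6 - 2*0.28/132 = 0.162424 GPa^-1
1/Ex = 0.5625/132 + 0.0625/12 + 0.162424*0.1875 = 0.0399242 GPa^-1
Ex = 25.05 GPa

25.05 GPa


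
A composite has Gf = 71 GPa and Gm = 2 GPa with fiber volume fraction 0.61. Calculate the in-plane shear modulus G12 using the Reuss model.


1/G12 = Vf/Gf + (1-Vf)/Gm = 0.61/71 + 0.39/2
G12 = 4.91 GPa

4.91 GPa


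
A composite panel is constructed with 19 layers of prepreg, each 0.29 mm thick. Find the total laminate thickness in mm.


h = n * t_ply = 19 * 0.29 = 5.51 mm

5.51 mm


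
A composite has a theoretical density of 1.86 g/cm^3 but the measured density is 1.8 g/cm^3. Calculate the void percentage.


Void% = (rho_theo - rho_actual)/rho_theo * 100 = (1.86 - 1.8)/1.86 * 100 = 3.23%

3.23%


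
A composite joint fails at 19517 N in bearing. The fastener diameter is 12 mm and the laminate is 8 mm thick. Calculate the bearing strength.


sigma_br = F/(d*h) = 19517/(12*8) = 203.3 MPa

203.3 MPa


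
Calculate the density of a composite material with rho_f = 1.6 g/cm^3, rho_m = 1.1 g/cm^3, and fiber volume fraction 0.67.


rho_c = rho_f*Vf + rho_m*(1-Vf) = 1.6*0.67 + 1.1*0.33 = 1.435 g/cm^3

1.435 g/cm^3


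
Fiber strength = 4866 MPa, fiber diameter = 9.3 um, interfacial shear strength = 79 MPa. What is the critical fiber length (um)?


Lc = sigma_f * d / (2 * tau_i) = 4866 * 9.3 / (2 * 79) = 286.4 um

286.4 um


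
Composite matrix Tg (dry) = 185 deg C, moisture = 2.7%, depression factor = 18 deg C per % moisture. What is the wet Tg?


Tg_wet = Tg_dry - k*moisture = 185 - 18*2.7 = 136.4 deg C

136.4 deg C


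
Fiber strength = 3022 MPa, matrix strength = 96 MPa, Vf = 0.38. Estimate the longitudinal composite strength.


sigma_1 = sigma_f*Vf + sigma_m*(1-Vf) = 3022*0.38 + 96*0.62 = 1207.9 MPa

1207.9 MPa


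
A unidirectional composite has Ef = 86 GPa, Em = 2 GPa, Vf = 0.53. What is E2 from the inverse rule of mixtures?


1/E2 = Vf/Ef + (1-Vf)/Em = 0.53/86 + 0.47/2
E2 = 4.15 GPa

4.15 GPa


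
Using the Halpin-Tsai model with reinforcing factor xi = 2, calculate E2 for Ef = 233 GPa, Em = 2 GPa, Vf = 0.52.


eta = (Ef/Em - 1)/(Ef/Em + xi) = (116.5 - 1)/(116.5 + 2) = 0.9747
E2 = Em*(1+xi*eta*Vf)/(1-eta*Vf) = 8.17 GPa

8.17 GPa


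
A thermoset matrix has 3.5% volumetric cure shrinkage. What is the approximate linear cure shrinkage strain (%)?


Linear shrinkage ≈ vol_shrink/3 = 3.5/3 = 1.167%

1.167%


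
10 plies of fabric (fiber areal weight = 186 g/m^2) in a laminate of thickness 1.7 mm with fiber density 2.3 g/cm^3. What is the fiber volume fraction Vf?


Vf = n * FAW / (rho_f * h * 1000) = 10 * 186 / (2.3 * 1.7 * 1000) = 0.4757

0.4757


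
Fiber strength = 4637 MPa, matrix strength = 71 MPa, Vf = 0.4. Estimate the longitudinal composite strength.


sigma_1 = sigma_f*Vf + sigma_m*(1-Vf) = 4637*0.4 + 71*0.6 = 1897.4 MPa

1897.4 MPa


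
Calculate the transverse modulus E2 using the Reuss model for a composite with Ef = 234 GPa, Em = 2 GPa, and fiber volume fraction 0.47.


1/E2 = Vf/Ef + (1-Vf)/Em = 0.47/234 + 0.53/2
E2 = 3.75 GPa

3.75 GPa


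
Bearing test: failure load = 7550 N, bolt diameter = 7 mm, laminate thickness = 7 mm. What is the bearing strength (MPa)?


sigma_br = F/(d*h) = 7550/(7*7) = 154.1 MPa

154.1 MPa


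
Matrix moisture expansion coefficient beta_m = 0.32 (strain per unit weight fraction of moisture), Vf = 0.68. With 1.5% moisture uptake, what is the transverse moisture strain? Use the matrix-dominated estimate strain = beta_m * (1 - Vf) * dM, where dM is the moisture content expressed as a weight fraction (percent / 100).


dM = 1.5/100 = 0.015
strain = beta_m * (1-Vf) * dM = 0.32 * 0.32 * 0.015 = 0.001536

0.001536


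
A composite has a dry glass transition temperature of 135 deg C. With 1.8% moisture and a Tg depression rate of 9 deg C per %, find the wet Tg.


Tg_wet = Tg_dry - k*moisture = 135 - 9*1.8 = 118.8 deg C

118.8 deg C


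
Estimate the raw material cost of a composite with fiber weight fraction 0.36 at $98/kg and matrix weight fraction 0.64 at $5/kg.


Cost = cost_f*Wf + cost_m*Wm = 98*0.36 + 5*0.64 = $38.48/kg

$38.48/kg


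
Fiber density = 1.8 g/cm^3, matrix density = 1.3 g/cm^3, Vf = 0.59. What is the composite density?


rho_c = rho_f*Vf + rho_m*(1-Vf) = 1.8*0.59 + 1.3*0.41 = 1.595 g/cm^3

1.595 g/cm^3


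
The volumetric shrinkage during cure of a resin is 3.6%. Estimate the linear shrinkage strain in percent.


Linear shrinkage ≈ vol_shrink/3 = 3.6/3 = 1.2%

1.2%


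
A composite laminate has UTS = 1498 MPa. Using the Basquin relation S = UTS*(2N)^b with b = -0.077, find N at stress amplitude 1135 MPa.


N = 0.5 * (S/UTS)^(1/b) = 0.5 * (1135/1498)^(1/-0.077) = 18.3701 cycles

18.3701 cycles


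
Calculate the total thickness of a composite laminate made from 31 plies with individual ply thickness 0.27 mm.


h = n * t_ply = 31 * 0.27 = 8.37 mm

8.37 mm


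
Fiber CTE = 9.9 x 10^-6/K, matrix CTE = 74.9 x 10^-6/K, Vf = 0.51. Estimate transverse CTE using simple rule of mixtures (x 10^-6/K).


alpha_2 = alpha_f*Vf + alpha_m*(1-Vf) = 9.9*0.51 + 74.9*0.49 = 41.8 x 10^-6/K

41.8 x 10^-6/K


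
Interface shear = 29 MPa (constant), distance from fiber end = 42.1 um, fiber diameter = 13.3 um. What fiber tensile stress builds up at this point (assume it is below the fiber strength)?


Force balance: sigma_f * (pi*d^2/4) = tau * (pi*d) * x  ->  sigma_f = 4 * tau * x / d
sigma_f = 4 * 29 * 42.1 / 13.3 = 367.2 MPa

367.2 MPa


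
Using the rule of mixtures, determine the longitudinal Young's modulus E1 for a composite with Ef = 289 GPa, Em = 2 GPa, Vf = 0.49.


E1 = Ef*Vf + Em*(1-Vf) = 289*0.49 + 2*0.51 = 142.63 GPa

142.63 GPa


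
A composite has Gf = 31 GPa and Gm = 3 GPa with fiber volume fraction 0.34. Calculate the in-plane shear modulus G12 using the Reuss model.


1/G12 = Vf/Gf + (1-Vf)/Gm = 0.34/31 + 0.66/3
G12 = 4.33 GPa

4.33 GPa


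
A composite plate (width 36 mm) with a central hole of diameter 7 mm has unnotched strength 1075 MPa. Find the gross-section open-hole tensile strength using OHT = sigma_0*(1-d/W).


OHT = sigma_0*(1-d/W) = 1075*(1-7/36) = 866.0 MPa

866.0 MPa


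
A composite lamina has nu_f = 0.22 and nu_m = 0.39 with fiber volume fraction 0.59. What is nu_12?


nu_12 = nu_f*Vf + nu_m*(1-Vf) = 0.22*0.59 + 0.39*0.41 = 0.2897

0.2897


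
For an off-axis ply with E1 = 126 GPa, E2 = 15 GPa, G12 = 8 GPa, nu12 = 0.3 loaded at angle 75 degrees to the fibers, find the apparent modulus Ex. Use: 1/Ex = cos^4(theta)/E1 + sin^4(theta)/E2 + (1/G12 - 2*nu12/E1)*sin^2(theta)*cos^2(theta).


cos^4(75) = 0.004487, sin^4(75) = 0.870513, sin^2(75)*cos^2(75) = 0.0625
1/G12 - 2*nu12/E1 = 1/8 - 2*0.3/126 = 0.120238 GPa^-1
1/Ex = 0.004487/126 + 0.870513/15 + 0.120238*0.0625 = 0.0655847 GPa^-1
Ex = 15.25 GPa

15.25 GPa


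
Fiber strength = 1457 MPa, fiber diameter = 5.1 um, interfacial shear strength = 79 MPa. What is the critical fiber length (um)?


Lc = sigma_f * d / (2 * tau_i) = 1457 * 5.1 / (2 * 79) = 47.0 um

47.0 um


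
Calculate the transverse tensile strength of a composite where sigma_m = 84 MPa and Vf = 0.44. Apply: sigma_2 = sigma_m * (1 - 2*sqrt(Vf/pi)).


factor = 1 - 2*sqrt(0.44/pi) = 0.2515
sigma_2 = 84 * 0.2515 = 21.13 MPa

21.13 MPa


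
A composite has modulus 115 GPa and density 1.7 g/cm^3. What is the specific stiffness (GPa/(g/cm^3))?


Specific stiffness = E/rho = 115/1.7 = 67.6 GPa/(g/cm^3)

67.6 GPa/(g/cm^3)


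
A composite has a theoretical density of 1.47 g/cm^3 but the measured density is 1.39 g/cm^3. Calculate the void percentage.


Void% = (rho_theo - rho_actual)/rho_theo * 100 = (1.47 - 1.39)/1.47 * 100 = 5.44%

5.44%


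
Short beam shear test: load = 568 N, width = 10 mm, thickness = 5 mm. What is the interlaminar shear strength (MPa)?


ILSS = 3F/(4bh) = 3*568/(4*10*5) = 8.52 MPa

8.52 MPa


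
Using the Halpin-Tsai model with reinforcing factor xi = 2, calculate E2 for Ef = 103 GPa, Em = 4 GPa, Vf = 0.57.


eta = (Ef/Em - 1)/(Ef/Em + xi) = (25.75 - 1)/(25.75 + 2) = 0.8919
E2 = Em*(1+xi*eta*Vf)/(1-eta*Vf) = 16.41 GPa

16.41 GPa


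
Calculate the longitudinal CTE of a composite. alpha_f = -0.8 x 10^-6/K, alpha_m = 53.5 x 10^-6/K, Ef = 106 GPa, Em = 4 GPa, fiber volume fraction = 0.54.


E1 = Ef*Vf + Em*(1-Vf) = 59.08
alpha_1 = (alpha_f*Ef*Vf + alpha_m*Em*(1-Vf))/E1 = 0.89 x 10^-6/K

0.89 x 10^-6/K


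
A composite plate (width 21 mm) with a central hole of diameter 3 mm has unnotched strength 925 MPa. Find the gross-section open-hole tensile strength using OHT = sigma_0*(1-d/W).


OHT = sigma_0*(1-d/W) = 925*(1-3/21) = 792.9 MPa

792.9 MPa


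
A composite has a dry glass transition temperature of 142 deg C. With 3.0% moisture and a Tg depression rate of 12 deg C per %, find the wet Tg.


Tg_wet = Tg_dry - k*moisture = 142 - 12*3.0 = 106.0 deg C

106.0 deg C


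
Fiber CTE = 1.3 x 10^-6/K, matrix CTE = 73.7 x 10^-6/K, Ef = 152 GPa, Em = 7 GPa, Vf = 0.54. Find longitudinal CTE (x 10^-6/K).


E1 = Ef*Vf + Em*(1-Vf) = 85.3
alpha_1 = (alpha_f*Ef*Vf + alpha_m*Em*(1-Vf))/E1 = 4.03 x 10^-6/K

4.03 x 10^-6/K


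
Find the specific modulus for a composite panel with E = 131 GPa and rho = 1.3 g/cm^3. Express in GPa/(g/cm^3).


Specific stiffness = E/rho = 131/1.3 = 100.8 GPa/(g/cm^3)

100.8 GPa/(g/cm^3)


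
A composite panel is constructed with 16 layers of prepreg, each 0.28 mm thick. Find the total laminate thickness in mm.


h = n * t_ply = 16 * 0.28 = 4.48 mm

4.48 mm


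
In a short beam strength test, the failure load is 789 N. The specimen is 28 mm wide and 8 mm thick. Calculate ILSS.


ILSS = 3F/(4bh) = 3*789/(4*28*8) = 2.64 MPa

2.64 MPa


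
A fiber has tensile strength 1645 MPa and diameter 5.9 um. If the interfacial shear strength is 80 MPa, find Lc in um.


Lc = sigma_f * d / (2 * tau_i) = 1645 * 5.9 / (2 * 80) = 60.7 um

60.7 um


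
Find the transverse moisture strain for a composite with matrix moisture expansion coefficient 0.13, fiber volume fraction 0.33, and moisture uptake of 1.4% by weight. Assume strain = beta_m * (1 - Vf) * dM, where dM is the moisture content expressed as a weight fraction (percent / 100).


dM = 1.4/100 = 0.014
strain = beta_m * (1-Vf) * dM = 0.13 * 0.67 * 0.014 = 0.0012194

0.0012194


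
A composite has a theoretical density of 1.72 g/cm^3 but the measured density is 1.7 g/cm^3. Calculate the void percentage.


Void% = (rho_theo - rho_actual)/rho_theo * 100 = (1.72 - 1.7)/1.72 * 100 = 1.16%

1.16%


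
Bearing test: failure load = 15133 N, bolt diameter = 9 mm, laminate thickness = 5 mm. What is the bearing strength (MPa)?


sigma_br = F/(d*h) = 15133/(9*5) = 336.3 MPa

336.3 MPa


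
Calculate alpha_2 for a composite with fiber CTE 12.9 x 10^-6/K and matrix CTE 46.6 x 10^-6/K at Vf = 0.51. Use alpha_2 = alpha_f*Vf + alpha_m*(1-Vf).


alpha_2 = alpha_f*Vf + alpha_m*(1-Vf) = 12.9*0.51 + 46.6*0.49 = 29.4 x 10^-6/K

29.4 x 10^-6/K


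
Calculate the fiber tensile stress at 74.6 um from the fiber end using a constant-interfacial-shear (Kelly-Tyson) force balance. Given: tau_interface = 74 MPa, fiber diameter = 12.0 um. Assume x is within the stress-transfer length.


Force balance: sigma_f * (pi*d^2/4) = tau * (pi*d) * x  ->  sigma_f = 4 * tau * x / d
sigma_f = 4 * 74 * 74.6 / 12.0 = 1840.1 MPa

1840.1 MPa


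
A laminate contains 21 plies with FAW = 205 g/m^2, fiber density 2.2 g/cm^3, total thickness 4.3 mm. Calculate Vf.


Vf = n * FAW / (rho_f * h * 1000) = 21 * 205 / (2.2 * 4.3 * 1000) = 0.4551

0.4551


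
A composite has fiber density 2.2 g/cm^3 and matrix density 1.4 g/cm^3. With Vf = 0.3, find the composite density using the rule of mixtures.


rho_c = rho_f*Vf + rho_m*(1-Vf) = 2.2*0.3 + 1.4*0.7 = 1.64 g/cm^3

1.64 g/cm^3


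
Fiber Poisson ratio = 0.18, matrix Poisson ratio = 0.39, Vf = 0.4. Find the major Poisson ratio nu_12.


nu_12 = nu_f*Vf + nu_m*(1-Vf) = 0.18*0.4 + 0.39*0.6 = 0.306

0.306


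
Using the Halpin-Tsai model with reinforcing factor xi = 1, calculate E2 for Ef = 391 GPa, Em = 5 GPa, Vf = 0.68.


eta = (Ef/Em - 1)/(Ef/Em + xi) = (78.2 - 1)/(78.2 + 1) = 0.9747
E2 = Em*(1+xi*eta*Vf)/(1-eta*Vf) = 24.66 GPa

24.66 GPa


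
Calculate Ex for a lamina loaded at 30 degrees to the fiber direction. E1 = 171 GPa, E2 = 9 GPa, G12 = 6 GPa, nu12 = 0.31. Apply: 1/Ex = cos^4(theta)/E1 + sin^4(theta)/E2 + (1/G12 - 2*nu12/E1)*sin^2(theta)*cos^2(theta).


cos^4(30) = 0.5625, sin^4(30) = 0.0625, sin^2(30)*cos^2(30) = 0.1875
1/G12 - 2*nu12/E1 = 1/6 - 2*0.31/171 = 0.163041 GPa^-1
1/Ex = 0.5625/171 + 0.0625/9 + 0.163041*0.1875 = 0.0408041 GPa^-1
Ex = 24.51 GPa

24.51 GPa


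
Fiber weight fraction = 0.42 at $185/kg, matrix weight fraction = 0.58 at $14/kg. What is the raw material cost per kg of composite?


Cost = cost_f*Wf + cost_m*Wm = 185*0.42 + 14*0.58 = $85.82/kg

$85.82/kg


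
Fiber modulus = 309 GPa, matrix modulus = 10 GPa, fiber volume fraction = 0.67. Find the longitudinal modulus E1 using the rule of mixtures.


E1 = Ef*Vf + Em*(1-Vf) = 309*0.67 + 10*0.33 = 210.33 GPa

210.33 GPa


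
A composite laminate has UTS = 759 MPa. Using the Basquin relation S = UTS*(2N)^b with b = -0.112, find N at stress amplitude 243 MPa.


N = 0.5 * (S/UTS)^(1/b) = 0.5 * (243/759)^(1/-0.112) = 13042.4271 cycles

13042.4271 cycles


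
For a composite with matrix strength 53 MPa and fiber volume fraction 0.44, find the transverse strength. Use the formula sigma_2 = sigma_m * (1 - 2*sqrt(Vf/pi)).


factor = 1 - 2*sqrt(0.44/pi) = 0.2515
sigma_2 = 53 * 0.2515 = 13.33 MPa

13.33 MPa


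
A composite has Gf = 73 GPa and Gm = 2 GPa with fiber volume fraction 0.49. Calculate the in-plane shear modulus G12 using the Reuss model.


1/G12 = Vf/Gf + (1-Vf)/Gm = 0.49/73 + 0.51/2
G12 = 3.82 GPa

3.82 GPa


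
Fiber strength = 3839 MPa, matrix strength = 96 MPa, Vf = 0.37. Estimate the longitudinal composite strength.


sigma_1 = sigma_f*Vf + sigma_m*(1-Vf) = 3839*0.37 + 96*0.63 = 1480.9 MPa

1480.9 MPa


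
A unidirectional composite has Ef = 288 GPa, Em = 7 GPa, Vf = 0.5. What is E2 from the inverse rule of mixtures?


1/E2 = Vf/Ef + (1-Vf)/Em = 0.5/288 + 0.5/7
E2 = 13.67 GPa

13.67 GPa


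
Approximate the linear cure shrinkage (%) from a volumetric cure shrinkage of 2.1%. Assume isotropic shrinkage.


Linear shrinkage ≈ vol_shrink/3 = 2.1/3 = 0.7%

0.7%


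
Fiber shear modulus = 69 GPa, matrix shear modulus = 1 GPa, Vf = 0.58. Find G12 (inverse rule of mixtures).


1/G12 = Vf/Gf + (1-Vf)/Gm = 0.58/69 + 0.42/1
G12 = 2.33 GPa

2.33 GPa


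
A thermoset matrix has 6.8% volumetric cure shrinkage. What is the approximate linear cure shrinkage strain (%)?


Linear shrinkage ≈ vol_shrink/3 = 6.8/3 = 2.267%

2.267%


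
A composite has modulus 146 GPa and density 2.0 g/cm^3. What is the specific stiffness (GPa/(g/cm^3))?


Specific stiffness = E/rho = 146/2.0 = 73.0 GPa/(g/cm^3)

73.0 GPa/(g/cm^3)


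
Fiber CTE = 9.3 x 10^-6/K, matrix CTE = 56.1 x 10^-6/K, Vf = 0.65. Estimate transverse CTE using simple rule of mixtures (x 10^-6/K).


alpha_2 = alpha_f*Vf + alpha_m*(1-Vf) = 9.3*0.65 + 56.1*0.35 = 25.7 x 10^-6/K

25.7 x 10^-6/K


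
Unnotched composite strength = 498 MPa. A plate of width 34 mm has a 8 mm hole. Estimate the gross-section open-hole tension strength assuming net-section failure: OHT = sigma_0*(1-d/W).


OHT = sigma_0*(1-d/W) = 498*(1-8/34) = 380.8 MPa

380.8 MPa


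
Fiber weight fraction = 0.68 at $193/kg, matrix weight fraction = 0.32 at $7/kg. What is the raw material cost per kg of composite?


Cost = cost_f*Wf + cost_m*Wm = 193*0.68 + 7*0.32 = $133.48/kg

$133.48/kg


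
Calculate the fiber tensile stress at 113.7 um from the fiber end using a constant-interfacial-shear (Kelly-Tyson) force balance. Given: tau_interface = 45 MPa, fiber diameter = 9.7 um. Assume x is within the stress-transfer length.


Force balance: sigma_f * (pi*d^2/4) = tau * (pi*d) * x  ->  sigma_f = 4 * tau * x / d
sigma_f = 4 * 45 * 113.7 / 9.7 = 2109.9 MPa

2109.9 MPa


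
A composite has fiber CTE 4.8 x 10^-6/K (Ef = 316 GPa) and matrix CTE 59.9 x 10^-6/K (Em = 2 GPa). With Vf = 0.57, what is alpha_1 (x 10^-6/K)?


E1 = Ef*Vf + Em*(1-Vf) = 180.98
alpha_1 = (alpha_f*Ef*Vf + alpha_m*Em*(1-Vf))/E1 = 5.06 x 10^-6/K

5.06 x 10^-6/K


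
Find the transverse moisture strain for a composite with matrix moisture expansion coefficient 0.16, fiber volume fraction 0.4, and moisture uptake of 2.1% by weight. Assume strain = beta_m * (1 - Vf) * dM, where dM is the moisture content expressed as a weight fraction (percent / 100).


dM = 2.1/100 = 0.021
strain = beta_m * (1-Vf) * dM = 0.16 * 0.6 * 0.021 = 0.002016

0.002016


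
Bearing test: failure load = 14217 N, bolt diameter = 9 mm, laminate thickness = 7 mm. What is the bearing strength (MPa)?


sigma_br = F/(d*h) = 14217/(9*7) = 225.7 MPa

225.7 MPa


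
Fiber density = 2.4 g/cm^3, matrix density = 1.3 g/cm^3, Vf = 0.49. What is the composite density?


rho_c = rho_f*Vf + rho_m*(1-Vf) = 2.4*0.49 + 1.3*0.51 = 1.839 g/cm^3

1.839 g/cm^3


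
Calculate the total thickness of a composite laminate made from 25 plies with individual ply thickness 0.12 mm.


h = n * t_ply = 25 * 0.12 = 3.0 mm

3.0 mm


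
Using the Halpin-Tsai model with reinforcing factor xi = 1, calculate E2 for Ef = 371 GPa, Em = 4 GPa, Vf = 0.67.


eta = (Ef/Em - 1)/(Ef/Em + xi) = (92.75 - 1)/(92.75 + 1) = 0.9787
E2 = Em*(1+xi*eta*Vf)/(1-eta*Vf) = 19.24 GPa

19.24 GPa


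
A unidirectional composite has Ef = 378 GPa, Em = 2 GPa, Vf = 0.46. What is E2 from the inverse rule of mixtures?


1/E2 = Vf/Ef + (1-Vf)/Em = 0.46/378 + 0.54/2
E2 = 3.69 GPa

3.69 GPa


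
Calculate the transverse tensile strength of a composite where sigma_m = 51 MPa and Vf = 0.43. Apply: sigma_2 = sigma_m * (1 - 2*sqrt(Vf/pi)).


factor = 1 - 2*sqrt(0.43/pi) = 0.2601
sigma_2 = 51 * 0.2601 = 13.26 MPa

13.26 MPa


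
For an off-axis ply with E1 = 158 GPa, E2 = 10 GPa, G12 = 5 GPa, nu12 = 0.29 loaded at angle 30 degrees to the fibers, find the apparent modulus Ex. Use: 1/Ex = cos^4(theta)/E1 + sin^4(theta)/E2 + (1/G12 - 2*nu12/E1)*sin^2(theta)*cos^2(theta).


cos^4(30) = 0.5625, sin^4(30) = 0.0625, sin^2(30)*cos^2(30) = 0.1875
1/G12 - 2*nu12/E1 = 1/5 - 2*0.29/158 = 0.196329 GPa^-1
1/Ex = 0.5625/158 + 0.0625/10 + 0.196329*0.1875 = 0.0466218 GPa^-1
Ex = 21.45 GPa

21.45 GPa


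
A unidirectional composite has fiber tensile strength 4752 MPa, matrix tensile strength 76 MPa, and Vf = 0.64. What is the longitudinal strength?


sigma_1 = sigma_f*Vf + sigma_m*(1-Vf) = 4752*0.64 + 76*0.36 = 3068.6 MPa

3068.6 MPa


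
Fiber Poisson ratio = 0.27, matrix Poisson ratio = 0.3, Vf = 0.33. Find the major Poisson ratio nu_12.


nu_12 = nu_f*Vf + nu_m*(1-Vf) = 0.27*0.33 + 0.3*0.67 = 0.2901

0.2901


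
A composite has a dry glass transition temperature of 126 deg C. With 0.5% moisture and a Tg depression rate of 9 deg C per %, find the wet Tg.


Tg_wet = Tg_dry - k*moisture = 126 - 9*0.5 = 121.5 deg C

121.5 deg C


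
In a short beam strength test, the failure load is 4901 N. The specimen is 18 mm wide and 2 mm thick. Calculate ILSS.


ILSS = 3F/(4bh) = 3*4901/(4*18*2) = 102.1 MPa

102.1 MPa


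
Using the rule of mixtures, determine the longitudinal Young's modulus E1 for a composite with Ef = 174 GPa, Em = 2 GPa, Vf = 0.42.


E1 = Ef*Vf + Em*(1-Vf) = 174*0.42 + 2*0.58 = 74.24 GPa

74.24 GPa


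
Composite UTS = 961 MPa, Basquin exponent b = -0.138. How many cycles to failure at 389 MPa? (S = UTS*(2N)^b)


N = 0.5 * (S/UTS)^(1/b) = 0.5 * (389/961)^(1/-0.138) = 350.8786 cycles

350.8786 cycles


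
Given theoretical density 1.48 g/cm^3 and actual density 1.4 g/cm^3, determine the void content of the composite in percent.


Void% = (rho_theo - rho_actual)/rho_theo * 100 = (1.48 - 1.4)/1.48 * 100 = 5.41%

5.41%


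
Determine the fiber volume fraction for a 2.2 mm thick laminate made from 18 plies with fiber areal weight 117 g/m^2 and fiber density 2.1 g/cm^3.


Vf = n * FAW / (rho_f * h * 1000) = 18 * 117 / (2.1 * 2.2 * 1000) = 0.4558

0.4558


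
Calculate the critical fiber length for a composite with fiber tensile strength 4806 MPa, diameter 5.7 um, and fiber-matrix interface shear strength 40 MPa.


Lc = sigma_f * d / (2 * tau_i) = 4806 * 5.7 / (2 * 40) = 342.4 um

342.4 um


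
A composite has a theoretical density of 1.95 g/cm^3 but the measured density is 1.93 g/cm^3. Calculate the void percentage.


Void% = (rho_theo - rho_actual)/rho_theo * 100 = (1.95 - 1.93)/1.95 * 100 = 1.03%

1.03%


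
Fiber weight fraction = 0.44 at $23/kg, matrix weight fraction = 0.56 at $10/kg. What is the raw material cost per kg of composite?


Cost = cost_f*Wf + cost_m*Wm = 23*0.44 + 10*0.56 = $15.72/kg

$15.72/kg


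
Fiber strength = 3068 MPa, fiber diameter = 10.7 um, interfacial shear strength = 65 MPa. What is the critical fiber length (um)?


Lc = sigma_f * d / (2 * tau_i) = 3068 * 10.7 / (2 * 65) = 252.5 um

252.5 um


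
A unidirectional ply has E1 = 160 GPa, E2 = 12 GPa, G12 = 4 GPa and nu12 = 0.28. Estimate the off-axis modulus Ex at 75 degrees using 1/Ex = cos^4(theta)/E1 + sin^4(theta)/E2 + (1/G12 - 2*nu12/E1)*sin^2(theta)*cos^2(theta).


cos^4(75) = 0.004487, sin^4(75) = 0.870513, sin^2(75)*cos^2(75) = 0.0625
1/G12 - 2*nu12/E1 = 1/4 - 2*0.28/160 = 0.2465 GPa^-1
1/Ex = 0.004487/160 + 0.870513/12 + 0.2465*0.0625 = 0.087977 GPa^-1
Ex = 11.37 GPa

11.37 GPa


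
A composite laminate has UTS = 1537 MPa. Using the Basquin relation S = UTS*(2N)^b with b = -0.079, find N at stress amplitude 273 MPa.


N = 0.5 * (S/UTS)^(1/b) = 0.5 * (273/1537)^(1/-0.079) = 1.5817e+09 cycles

1.5817e+09 cycles


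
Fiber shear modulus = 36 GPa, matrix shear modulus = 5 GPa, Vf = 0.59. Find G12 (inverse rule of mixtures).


1/G12 = Vf/Gf + (1-Vf)/Gm = 0.59/36 + 0.41/5
G12 = 10.16 GPa

10.16 GPa


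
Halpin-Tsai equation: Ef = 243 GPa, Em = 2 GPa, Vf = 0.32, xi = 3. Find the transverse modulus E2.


eta = (Ef/Em - 1)/(Ef/Em + xi) = (121.5 - 1)/(121.5 + 3) = 0.9679
E2 = Em*(1+xi*eta*Vf)/(1-eta*Vf) = 5.59 GPa

5.59 GPa


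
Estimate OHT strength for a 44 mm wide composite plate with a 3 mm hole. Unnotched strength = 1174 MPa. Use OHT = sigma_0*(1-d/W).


OHT = sigma_0*(1-d/W) = 1174*(1-3/44) = 1094.0 MPa

1094.0 MPa


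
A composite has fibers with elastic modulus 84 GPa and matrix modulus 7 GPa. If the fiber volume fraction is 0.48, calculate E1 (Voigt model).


E1 = Ef*Vf + Em*(1-Vf) = 84*0.48 + 7*0.52 = 43.96 GPa

43.96 GPa


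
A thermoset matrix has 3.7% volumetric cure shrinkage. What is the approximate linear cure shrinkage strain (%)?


Linear shrinkage ≈ vol_shrink/3 = 3.7/3 = 1.233%

1.233%


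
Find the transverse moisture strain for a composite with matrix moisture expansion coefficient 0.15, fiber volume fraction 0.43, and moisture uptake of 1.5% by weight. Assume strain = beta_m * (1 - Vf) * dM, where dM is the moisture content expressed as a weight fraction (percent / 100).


dM = 1.5/100 = 0.015
strain = beta_m * (1-Vf) * dM = 0.15 * 0.57 * 0.015 = 0.0012825

0.0012825


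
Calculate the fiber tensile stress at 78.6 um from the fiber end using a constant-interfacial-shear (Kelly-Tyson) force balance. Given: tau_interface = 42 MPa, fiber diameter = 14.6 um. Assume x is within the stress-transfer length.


Force balance: sigma_f * (pi*d^2/4) = tau * (pi*d) * x  ->  sigma_f = 4 * tau * x / d
sigma_f = 4 * 42 * 78.6 / 14.6 = 904.4 MPa

904.4 MPa


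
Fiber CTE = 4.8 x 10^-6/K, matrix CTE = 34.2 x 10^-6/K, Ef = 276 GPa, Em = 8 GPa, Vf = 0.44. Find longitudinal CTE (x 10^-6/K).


E1 = Ef*Vf + Em*(1-Vf) = 125.92
alpha_1 = (alpha_f*Ef*Vf + alpha_m*Em*(1-Vf))/E1 = 5.85 x 10^-6/K

5.85 x 10^-6/K


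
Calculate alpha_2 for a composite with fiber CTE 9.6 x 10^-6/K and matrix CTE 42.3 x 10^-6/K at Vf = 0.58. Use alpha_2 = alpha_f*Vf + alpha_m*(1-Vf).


alpha_2 = alpha_f*Vf + alpha_m*(1-Vf) = 9.6*0.58 + 42.3*0.42 = 23.3 x 10^-6/K

23.3 x 10^-6/K


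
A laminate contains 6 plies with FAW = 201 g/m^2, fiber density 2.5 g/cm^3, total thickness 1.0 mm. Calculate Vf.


Vf = n * FAW / (rho_f * h * 1000) = 6 * 201 / (2.5 * 1.0 * 1000) = 0.4824

0.4824


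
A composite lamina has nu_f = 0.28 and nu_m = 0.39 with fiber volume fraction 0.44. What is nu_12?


nu_12 = nu_f*Vf + nu_m*(1-Vf) = 0.28*0.44 + 0.39*0.56 = 0.3416

0.3416


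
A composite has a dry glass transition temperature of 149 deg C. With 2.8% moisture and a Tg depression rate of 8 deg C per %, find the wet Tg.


Tg_wet = Tg_dry - k*moisture = 149 - 8*2.8 = 126.6 deg C

126.6 deg C


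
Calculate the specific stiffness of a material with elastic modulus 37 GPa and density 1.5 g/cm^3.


Specific stiffness = E/rho = 37/1.5 = 24.7 GPa/(g/cm^3)

24.7 GPa/(g/cm^3)


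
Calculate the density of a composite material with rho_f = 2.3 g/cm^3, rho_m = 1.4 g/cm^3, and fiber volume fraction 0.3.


rho_c = rho_f*Vf + rho_m*(1-Vf) = 2.3*0.3 + 1.4*0.7 = 1.67 g/cm^3

1.67 g/cm^3


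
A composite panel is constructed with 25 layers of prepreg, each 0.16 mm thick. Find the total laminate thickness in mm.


h = n * t_ply = 25 * 0.16 = 4.0 mm

4.0 mm


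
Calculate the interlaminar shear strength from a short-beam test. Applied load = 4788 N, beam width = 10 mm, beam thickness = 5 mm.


ILSS = 3F/(4bh) = 3*4788/(4*10*5) = 71.82 MPa

71.82 MPa


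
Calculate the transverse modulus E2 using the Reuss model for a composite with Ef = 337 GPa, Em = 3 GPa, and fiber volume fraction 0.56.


1/E2 = Vf/Ef + (1-Vf)/Em = 0.56/337 + 0.44/3
E2 = 6.74 GPa

6.74 GPa


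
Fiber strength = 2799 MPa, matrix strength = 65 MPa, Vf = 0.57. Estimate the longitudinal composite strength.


sigma_1 = sigma_f*Vf + sigma_m*(1-Vf) = 2799*0.57 + 65*0.43 = 1623.4 MPa

1623.4 MPa


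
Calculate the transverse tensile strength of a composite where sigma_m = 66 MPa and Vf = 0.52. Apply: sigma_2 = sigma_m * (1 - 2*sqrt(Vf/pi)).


factor = 1 - 2*sqrt(0.52/pi) = 0.1863
sigma_2 = 66 * 0.1863 = 12.3 MPa

12.3 MPa


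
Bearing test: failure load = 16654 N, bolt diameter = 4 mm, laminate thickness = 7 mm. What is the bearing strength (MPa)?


sigma_br = F/(d*h) = 16654/(4*7) = 594.8 MPa

594.8 MPa


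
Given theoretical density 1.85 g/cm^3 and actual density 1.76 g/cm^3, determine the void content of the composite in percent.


Void% = (rho_theo - rho_actual)/rho_theo * 100 = (1.85 - 1.76)/1.85 * 100 = 4.86%

4.86%


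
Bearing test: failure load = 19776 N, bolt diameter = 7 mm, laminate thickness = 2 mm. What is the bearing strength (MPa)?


sigma_br = F/(d*h) = 19776/(7*2) = 1412.6 MPa

1412.6 MPa


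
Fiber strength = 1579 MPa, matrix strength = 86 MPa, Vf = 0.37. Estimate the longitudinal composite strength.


sigma_1 = sigma_f*Vf + sigma_m*(1-Vf) = 1579*0.37 + 86*0.63 = 638.4 MPa

638.4 MPa


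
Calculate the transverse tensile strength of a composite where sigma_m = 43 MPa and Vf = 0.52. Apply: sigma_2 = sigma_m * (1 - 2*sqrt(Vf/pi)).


factor = 1 - 2*sqrt(0.52/pi) = 0.1863
sigma_2 = 43 * 0.1863 = 8.01 MPa

8.01 MPa


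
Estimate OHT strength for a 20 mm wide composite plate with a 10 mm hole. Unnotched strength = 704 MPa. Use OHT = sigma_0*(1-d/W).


OHT = sigma_0*(1-d/W) = 704*(1-10/20) = 352.0 MPa

352.0 MPa


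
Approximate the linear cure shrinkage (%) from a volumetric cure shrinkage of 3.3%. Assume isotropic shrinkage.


Linear shrinkage ≈ vol_shrink/3 = 3.3/3 = 1.1%

1.1%


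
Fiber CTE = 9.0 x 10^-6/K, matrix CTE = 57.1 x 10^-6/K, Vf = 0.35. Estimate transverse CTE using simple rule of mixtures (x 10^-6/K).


alpha_2 = alpha_f*Vf + alpha_m*(1-Vf) = 9.0*0.35 + 57.1*0.65 = 40.3 x 10^-6/K

40.3 x 10^-6/K


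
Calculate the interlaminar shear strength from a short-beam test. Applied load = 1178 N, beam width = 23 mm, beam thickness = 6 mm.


ILSS = 3F/(4bh) = 3*1178/(4*23*6) = 6.4 MPa

6.4 MPa


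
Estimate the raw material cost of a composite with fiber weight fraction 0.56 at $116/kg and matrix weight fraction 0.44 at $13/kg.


Cost = cost_f*Wf + cost_m*Wm = 116*0.56 + 13*0.44 = $70.68/kg

$70.68/kg


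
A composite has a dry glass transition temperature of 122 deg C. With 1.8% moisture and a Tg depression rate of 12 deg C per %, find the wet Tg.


Tg_wet = Tg_dry - k*moisture = 122 - 12*1.8 = 100.4 deg C

100.4 deg C


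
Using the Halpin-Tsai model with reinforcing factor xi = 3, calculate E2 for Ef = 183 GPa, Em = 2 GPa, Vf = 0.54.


eta = (Ef/Em - 1)/(Ef/Em + xi) = (91.5 - 1)/(91.5 + 3) = 0.9577
E2 = Em*(1+xi*eta*Vf)/(1-eta*Vf) = 10.57 GPa

10.57 GPa


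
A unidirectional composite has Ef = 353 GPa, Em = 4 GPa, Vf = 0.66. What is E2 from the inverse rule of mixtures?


1/E2 = Vf/Ef + (1-Vf)/Em = 0.66/353 + 0.34/4
E2 = 11.51 GPa

11.51 GPa


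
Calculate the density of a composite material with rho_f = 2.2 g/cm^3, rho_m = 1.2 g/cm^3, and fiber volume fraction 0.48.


rho_c = rho_f*Vf + rho_m*(1-Vf) = 2.2*0.48 + 1.2*0.52 = 1.68 g/cm^3

1.68 g/cm^3


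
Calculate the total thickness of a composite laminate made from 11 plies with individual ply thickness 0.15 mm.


h = n * t_ply = 11 * 0.15 = 1.65 mm

1.65 mm


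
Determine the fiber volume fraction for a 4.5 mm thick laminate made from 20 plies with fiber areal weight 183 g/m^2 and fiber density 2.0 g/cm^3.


Vf = n * FAW / (rho_f * h * 1000) = 20 * 183 / (2.0 * 4.5 * 1000) = 0.4067

0.4067


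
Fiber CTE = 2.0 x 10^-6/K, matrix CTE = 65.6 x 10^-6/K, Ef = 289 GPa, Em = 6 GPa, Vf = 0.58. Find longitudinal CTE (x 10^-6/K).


E1 = Ef*Vf + Em*(1-Vf) = 170.14
alpha_1 = (alpha_f*Ef*Vf + alpha_m*Em*(1-Vf))/E1 = 2.94 x 10^-6/K

2.94 x 10^-6/K


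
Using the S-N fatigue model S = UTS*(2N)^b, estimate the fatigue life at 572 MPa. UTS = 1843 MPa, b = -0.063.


N = 0.5 * (S/UTS)^(1/b) = 0.5 * (572/1843)^(1/-0.063) = 5.8145e+07 cycles

5.8145e+07 cycles


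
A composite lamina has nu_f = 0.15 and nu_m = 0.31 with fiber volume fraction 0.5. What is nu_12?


nu_12 = nu_f*Vf + nu_m*(1-Vf) = 0.15*0.5 + 0.31*0.5 = 0.23

0.23


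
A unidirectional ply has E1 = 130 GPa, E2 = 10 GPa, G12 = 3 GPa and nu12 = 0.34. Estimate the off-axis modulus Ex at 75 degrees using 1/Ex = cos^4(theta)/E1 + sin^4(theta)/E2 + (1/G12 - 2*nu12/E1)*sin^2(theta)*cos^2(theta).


cos^4(75) = 0.004487, sin^4(75) = 0.870513, sin^2(75)*cos^2(75) = 0.0625
1/G12 - 2*nu12/E1 = 1/3 - 2*0.34/130 = 0.328103 GPa^-1
1/Ex = 0.004487/130 + 0.870513/10 + 0.328103*0.0625 = 0.1075922 GPa^-1
Ex = 9.29 GPa

9.29 GPa


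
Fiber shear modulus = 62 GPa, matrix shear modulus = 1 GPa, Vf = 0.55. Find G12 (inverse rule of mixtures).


1/G12 = Vf/Gf + (1-Vf)/Gm = 0.55/62 + 0.45/1
G12 = 2.18 GPa

2.18 GPa


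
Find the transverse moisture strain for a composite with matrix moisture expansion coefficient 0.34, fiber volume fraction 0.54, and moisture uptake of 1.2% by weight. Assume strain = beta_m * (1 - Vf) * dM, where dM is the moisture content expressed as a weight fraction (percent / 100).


dM = 1.2/100 = 0.012
strain = beta_m * (1-Vf) * dM = 0.34 * 0.46 * 0.012 = 0.0018768

0.0018768


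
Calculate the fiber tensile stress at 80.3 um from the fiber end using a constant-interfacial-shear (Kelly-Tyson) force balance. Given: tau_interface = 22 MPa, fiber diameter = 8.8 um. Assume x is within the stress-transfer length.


Force balance: sigma_f * (pi*d^2/4) = tau * (pi*d) * x  ->  sigma_f = 4 * tau * x / d
sigma_f = 4 * 22 * 80.3 / 8.8 = 803.0 MPa

803.0 MPa


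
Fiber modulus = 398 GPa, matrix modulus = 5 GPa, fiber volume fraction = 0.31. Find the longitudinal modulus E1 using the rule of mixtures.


E1 = Ef*Vf + Em*(1-Vf) = 398*0.31 + 5*0.69 = 126.83 GPa

126.83 GPa


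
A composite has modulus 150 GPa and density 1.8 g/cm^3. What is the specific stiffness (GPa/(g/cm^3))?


Specific stiffness = E/rho = 150/1.8 = 83.3 GPa/(g/cm^3)

83.3 GPa/(g/cm^3)


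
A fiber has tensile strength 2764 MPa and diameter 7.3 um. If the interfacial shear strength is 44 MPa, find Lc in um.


Lc = sigma_f * d / (2 * tau_i) = 2764 * 7.3 / (2 * 44) = 229.3 um

229.3 um


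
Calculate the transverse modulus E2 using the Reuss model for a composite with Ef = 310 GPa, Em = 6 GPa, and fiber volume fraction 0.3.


1/E2 = Vf/Ef + (1-Vf)/Em = 0.3/310 + 0.7/6
E2 = 8.5 GPa

8.5 GPa


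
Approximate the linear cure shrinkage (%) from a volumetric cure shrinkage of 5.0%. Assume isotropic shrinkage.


Linear shrinkage ≈ vol_shrink/3 = 5.0/3 = 1.667%

1.667%


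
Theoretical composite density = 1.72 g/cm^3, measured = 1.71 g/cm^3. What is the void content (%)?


Void% = (rho_theo - rho_actual)/rho_theo * 100 = (1.72 - 1.71)/1.72 * 100 = 0.58%

0.58%


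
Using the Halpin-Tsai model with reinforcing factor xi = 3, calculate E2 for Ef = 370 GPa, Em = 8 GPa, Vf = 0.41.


eta = (Ef/Em - 1)/(Ef/Em + xi) = (46.25 - 1)/(46.25 + 3) = 0.9188
E2 = Em*(1+xi*eta*Vf)/(1-eta*Vf) = 27.34 GPa

27.34 GPa


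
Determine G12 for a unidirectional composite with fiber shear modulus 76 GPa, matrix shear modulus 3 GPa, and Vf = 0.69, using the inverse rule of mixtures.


1/G12 = Vf/Gf + (1-Vf)/Gm = 0.69/76 + 0.31/3
G12 = 8.9 GPa

8.9 GPa


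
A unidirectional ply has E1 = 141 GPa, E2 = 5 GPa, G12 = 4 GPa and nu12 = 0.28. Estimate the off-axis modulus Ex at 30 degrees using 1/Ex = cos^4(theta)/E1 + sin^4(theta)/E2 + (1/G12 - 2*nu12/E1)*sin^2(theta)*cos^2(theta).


cos^4(30) = 0.5625, sin^4(30) = 0.0625, sin^2(30)*cos^2(30) = 0.1875
1/G12 - 2*nu12/E1 = 1/4 - 2*0.28/141 = 0.246028 GPa^-1
1/Ex = 0.5625/141 + 0.0625/5 + 0.246028*0.1875 = 0.0626197 GPa^-1
Ex = 15.97 GPa

15.97 GPa


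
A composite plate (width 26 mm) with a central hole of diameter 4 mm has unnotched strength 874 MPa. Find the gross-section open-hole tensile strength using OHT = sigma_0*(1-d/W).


OHT = sigma_0*(1-d/W) = 874*(1-4/26) = 739.5 MPa

739.5 MPa


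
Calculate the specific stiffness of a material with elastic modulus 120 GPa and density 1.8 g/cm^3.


Specific stiffness = E/rho = 120/1.8 = 66.7 GPa/(g/cm^3)

66.7 GPa/(g/cm^3)


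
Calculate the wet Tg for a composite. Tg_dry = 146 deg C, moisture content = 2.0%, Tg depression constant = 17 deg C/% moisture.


Tg_wet = Tg_dry - k*moisture = 146 - 17*2.0 = 112.0 deg C

112.0 deg C


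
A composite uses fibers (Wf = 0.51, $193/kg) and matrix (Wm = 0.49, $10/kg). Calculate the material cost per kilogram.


Cost = cost_f*Wf + cost_m*Wm = 193*0.51 + 10*0.49 = $103.33/kg

$103.33/kg


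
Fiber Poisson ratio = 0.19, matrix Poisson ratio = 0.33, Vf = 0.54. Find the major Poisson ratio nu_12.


nu_12 = nu_f*Vf + nu_m*(1-Vf) = 0.19*0.54 + 0.33*0.46 = 0.2544

0.2544


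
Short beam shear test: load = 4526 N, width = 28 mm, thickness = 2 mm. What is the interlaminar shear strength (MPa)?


ILSS = 3F/(4bh) = 3*4526/(4*28*2) = 60.62 MPa

60.62 MPa


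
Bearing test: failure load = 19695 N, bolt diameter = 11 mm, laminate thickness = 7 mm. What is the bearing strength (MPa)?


sigma_br = F/(d*h) = 19695/(11*7) = 255.8 MPa

255.8 MPa


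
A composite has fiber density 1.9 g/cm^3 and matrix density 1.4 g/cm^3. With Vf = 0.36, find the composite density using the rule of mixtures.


rho_c = rho_f*Vf + rho_m*(1-Vf) = 1.9*0.36 + 1.4*0.64 = 1.58 g/cm^3

1.58 g/cm^3


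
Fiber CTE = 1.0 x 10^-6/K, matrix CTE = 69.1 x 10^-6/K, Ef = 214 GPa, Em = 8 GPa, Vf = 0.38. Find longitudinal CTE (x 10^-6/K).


E1 = Ef*Vf + Em*(1-Vf) = 86.28
alpha_1 = (alpha_f*Ef*Vf + alpha_m*Em*(1-Vf))/E1 = 4.91 x 10^-6/K

4.91 x 10^-6/K
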